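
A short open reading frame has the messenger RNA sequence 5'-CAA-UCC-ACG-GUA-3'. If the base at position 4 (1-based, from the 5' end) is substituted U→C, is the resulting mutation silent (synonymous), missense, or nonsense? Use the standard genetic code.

Position 4 falls in codon 2: UCC → Ser.
After the substitution the codon is CCC → Pro.
Ser ≠ Pro, so this is a missense mutation.

missense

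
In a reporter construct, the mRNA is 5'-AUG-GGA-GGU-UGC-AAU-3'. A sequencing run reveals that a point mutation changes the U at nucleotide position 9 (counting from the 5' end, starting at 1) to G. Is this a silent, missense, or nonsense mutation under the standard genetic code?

silent

Position 9 falls in codon 3: GGU → Gly.
After the substitution the codon is GGG → Gly.
Both encode Gly, so the change is synonymous.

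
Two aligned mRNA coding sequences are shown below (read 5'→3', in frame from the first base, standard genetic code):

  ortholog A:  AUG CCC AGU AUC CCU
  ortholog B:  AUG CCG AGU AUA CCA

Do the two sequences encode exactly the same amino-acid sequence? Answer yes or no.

Codon 1: AUG Met / AUG Met — identical.
Codon 2: CCC Pro / CCG Pro — synonymous.
Codon 3: AGU Ser / AGU Ser — identical.
Codon 4: AUC Ile / AUA Ile — synonymous.
Codon 5: CCU Pro / CCA Pro — synonymous.
Nonsynonymous differences: 0 → same protein.

yes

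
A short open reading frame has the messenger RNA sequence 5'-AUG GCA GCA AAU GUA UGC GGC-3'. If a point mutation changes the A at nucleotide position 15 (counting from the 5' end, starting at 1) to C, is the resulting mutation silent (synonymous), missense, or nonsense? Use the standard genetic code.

silent

Position 15 falls in codon 5: GUA → Val.
After the substitution the codon is GUC → Val.
Both encode Val, so the change is synonymous.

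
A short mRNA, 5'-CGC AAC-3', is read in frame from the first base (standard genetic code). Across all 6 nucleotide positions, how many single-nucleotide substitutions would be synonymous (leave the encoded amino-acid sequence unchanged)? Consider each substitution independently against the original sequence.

4

Codon 1 (CGC, Arg): 3 synonymous substitutions.
Codon 2 (AAC, Asn): 1 synonymous substitution.
Total: 3 + 1 = 4.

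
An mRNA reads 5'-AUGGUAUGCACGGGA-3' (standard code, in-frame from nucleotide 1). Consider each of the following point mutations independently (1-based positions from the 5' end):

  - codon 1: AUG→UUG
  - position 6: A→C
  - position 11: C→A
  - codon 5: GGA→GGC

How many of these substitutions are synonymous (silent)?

2

Codon 1: AUG (Met) → UUG (Leu) — missense.
Codon 2: GUA (Val) → GUC (Val) — synonymous.
Codon 4: ACG (Thr) → AAG (Lys) — missense.
Codon 5: GGA (Gly) → GGC (Gly) — synonymous.
Synonymous: 2 of 4.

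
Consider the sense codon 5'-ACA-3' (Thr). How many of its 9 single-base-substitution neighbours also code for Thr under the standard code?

Position 1: none → 0 synonymous.
Position 2: none → 0 synonymous.
Position 3: ACT, ACC, ACG → 3 synonymous.
Total: 0 + 0 + 3 = 3.

3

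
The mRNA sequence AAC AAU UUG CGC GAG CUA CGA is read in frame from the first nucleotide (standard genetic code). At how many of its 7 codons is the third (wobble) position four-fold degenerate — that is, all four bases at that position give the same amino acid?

3

Codon 1 AAC (Asn): third position 2-fold.
Codon 2 AAU (Asn): third position 2-fold.
Codon 3 UUG (Leu): third position 2-fold.
Codon 4 CGC (Arg): third position 4-fold.
Codon 5 GAG (Glu): third position 2-fold.
Codon 6 CUA (Leu): third position 4-fold.
Codon 7 CGA (Arg): third position 4-fold.
Four-fold degenerate third positions: 3.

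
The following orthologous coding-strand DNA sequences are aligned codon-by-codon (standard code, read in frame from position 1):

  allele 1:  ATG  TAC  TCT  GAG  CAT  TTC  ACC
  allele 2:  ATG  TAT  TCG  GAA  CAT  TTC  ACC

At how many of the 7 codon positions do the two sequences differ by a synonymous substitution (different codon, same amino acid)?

Codon 1: ATG Met / ATG Met — identical.
Codon 2: TAC Tyr / TAT Tyr — synonymous.
Codon 3: TCT Ser / TCG Ser — synonymous.
Codon 4: GAG Glu / GAA Glu — synonymous.
Codon 5: CAT His / CAT His — identical.
Codon 6: TTC Phe / TTC Phe — identical.
Codon 7: ACC Thr / ACC Thr — identical.
Synonymous differences: 3.

3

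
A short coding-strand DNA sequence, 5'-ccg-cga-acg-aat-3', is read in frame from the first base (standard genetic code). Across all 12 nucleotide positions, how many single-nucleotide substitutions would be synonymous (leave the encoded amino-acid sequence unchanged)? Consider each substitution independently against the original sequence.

11

Codon 1 (CCG, Pro): 3 synonymous substitutions.
Codon 2 (CGA, Arg): 4 synonymous substitutions.
Codon 3 (ACG, Thr): 3 synonymous substitutions.
Codon 4 (AAT, Asn): 1 synonymous substitution.
Total: 3 + 4 + 3 + 1 = 11.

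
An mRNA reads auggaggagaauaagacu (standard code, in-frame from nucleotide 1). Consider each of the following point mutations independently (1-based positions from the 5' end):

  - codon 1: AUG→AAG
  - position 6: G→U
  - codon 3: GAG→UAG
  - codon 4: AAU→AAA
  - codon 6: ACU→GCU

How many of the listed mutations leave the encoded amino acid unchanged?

Codon 1: AUG (Met) → AAG (Lys) — missense.
Codon 2: GAG (Glu) → GAU (Asp) — missense.
Codon 3: GAG (Glu) → UAG (Stop) — nonsense.
Codon 4: AAU (Asn) → AAA (Lys) — missense.
Codon 6: ACU (Thr) → GCU (Ala) — missense.
Synonymous: 0 of 5.

0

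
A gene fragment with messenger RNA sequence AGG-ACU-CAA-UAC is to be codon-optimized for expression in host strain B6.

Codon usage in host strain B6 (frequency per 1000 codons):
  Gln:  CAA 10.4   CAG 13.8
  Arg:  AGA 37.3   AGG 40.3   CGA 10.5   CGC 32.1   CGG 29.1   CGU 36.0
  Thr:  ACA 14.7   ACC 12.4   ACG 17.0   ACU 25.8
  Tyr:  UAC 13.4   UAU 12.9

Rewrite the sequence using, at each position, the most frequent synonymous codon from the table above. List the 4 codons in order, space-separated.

Codon 1 (Arg): best is AGG at 40.3.
Codon 2 (Thr): best is ACU at 25.8.
Codon 3 (Gln): best is CAG at 13.8.
Codon 4 (Tyr): best is UAC at 13.4.

AGG ACU CAG UAC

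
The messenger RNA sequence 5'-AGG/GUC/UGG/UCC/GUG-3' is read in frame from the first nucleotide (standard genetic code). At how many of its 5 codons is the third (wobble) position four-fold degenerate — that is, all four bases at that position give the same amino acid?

3

Codon 1 AGG (Arg): third position 2-fold.
Codon 2 GUC (Val): third position 4-fold.
Codon 3 UGG (Trp): third position 1-fold.
Codon 4 UCC (Ser): third position 4-fold.
Codon 5 GUG (Val): third position 4-fold.
Four-fold degenerate third positions: 3.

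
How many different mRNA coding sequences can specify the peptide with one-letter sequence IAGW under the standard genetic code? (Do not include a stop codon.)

48

Ile: 3 codons.
Ala: 4 codons.
Gly: 4 codons.
Trp: 1 codon.
3 × 4 × 4 × 1 = 48.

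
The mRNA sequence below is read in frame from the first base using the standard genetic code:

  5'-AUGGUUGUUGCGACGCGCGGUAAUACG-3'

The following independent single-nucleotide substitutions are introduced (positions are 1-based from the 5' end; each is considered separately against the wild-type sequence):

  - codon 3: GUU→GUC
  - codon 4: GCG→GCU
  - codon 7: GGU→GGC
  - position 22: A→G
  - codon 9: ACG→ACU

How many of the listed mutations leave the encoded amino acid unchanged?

4

Codon 3: GUU (Val) → GUC (Val) — synonymous.
Codon 4: GCG (Ala) → GCU (Ala) — synonymous.
Codon 7: GGU (Gly) → GGC (Gly) — synonymous.
Codon 8: AAU (Asn) → GAU (Asp) — missense.
Codon 9: ACG (Thr) → ACU (Thr) — synonymous.
Synonymous: 4 of 5.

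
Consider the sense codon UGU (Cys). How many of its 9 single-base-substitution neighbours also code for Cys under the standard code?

Position 1: none → 0 synonymous.
Position 2: none → 0 synonymous.
Position 3: UGC → 1 synonymous.
Total: 0 + 0 + 1 = 1.

1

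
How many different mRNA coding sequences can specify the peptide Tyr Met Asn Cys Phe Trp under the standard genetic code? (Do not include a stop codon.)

Tyr: 2 codons.
Met: 1 codon.
Asn: 2 codons.
Cys: 2 codons.
Phe: 2 codons.
Trp: 1 codon.
2 × 1 × 2 × 2 × 2 × 1 = 16.

16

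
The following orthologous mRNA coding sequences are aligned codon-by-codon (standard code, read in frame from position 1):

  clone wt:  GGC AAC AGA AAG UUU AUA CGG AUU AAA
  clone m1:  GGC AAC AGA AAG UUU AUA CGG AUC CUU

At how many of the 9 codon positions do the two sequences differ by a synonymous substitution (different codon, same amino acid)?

1

Codon 1: GGC Gly / GGC Gly — identical.
Codon 2: AAC Asn / AAC Asn — identical.
Codon 3: AGA Arg / AGA Arg — identical.
Codon 4: AAG Lys / AAG Lys — identical.
Codon 5: UUU Phe / UUU Phe — identical.
Codon 6: AUA Ile / AUA Ile — identical.
Codon 7: CGG Arg / CGG Arg — identical.
Codon 8: AUU Ile / AUC Ile — synonymous.
Codon 9: AAA Lys / CUU Leu — nonsynonymous.
Synonymous differences: 1.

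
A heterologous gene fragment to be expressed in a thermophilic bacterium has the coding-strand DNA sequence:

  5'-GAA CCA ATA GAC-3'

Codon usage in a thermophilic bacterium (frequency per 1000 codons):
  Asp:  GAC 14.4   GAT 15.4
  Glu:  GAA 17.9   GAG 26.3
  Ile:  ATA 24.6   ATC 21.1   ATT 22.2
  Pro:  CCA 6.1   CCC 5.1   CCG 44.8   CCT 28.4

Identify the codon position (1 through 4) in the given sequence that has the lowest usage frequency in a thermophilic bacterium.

2

Codon 1 GAA (Glu): 17.9 per 1000.
Codon 2 CCA (Pro): 6.1 per 1000.
Codon 3 ATA (Ile): 24.6 per 1000.
Codon 4 GAC (Asp): 14.4 per 1000.
Lowest frequency is 6.1 at codon 2.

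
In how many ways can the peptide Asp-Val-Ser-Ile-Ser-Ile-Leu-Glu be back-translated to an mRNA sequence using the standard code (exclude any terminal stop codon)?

Asp: 2 codons.
Val: 4 codons.
Ser: 6 codons.
Ile: 3 codons.
Ser: 6 codons.
Ile: 3 codons.
Leu: 6 codons.
Glu: 2 codons.
2 × 4 × 6 × 3 × 6 × 3 × 6 × 2 = 31104.

31104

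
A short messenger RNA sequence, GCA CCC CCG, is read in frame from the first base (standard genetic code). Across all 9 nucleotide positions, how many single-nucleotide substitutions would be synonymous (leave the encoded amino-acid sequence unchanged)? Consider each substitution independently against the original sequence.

9

Codon 1 (GCA, Ala): 3 synonymous substitutions.
Codon 2 (CCC, Pro): 3 synonymous substitutions.
Codon 3 (CCG, Pro): 3 synonymous substitutions.
Total: 3 + 3 + 3 = 9.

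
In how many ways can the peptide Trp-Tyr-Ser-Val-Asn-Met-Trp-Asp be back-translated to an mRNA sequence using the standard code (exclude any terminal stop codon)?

192

Trp: 1 codon.
Tyr: 2 codons.
Ser: 6 codons.
Val: 4 codons.
Asn: 2 codons.
Met: 1 codon.
Trp: 1 codon.
Asp: 2 codons.
1 × 2 × 6 × 4 × 2 × 1 × 1 × 2 = 192.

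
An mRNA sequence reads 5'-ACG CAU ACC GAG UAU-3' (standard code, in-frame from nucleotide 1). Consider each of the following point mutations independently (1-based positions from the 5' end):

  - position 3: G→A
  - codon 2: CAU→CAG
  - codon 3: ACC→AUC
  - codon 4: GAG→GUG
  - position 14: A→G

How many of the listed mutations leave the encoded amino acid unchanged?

1

Codon 1: ACG (Thr) → ACA (Thr) — synonymous.
Codon 2: CAU (His) → CAG (Gln) — missense.
Codon 3: ACC (Thr) → AUC (Ile) — missense.
Codon 4: GAG (Glu) → GUG (Val) — missense.
Codon 5: UAU (Tyr) → UGU (Cys) — missense.
Synonymous: 1 of 5.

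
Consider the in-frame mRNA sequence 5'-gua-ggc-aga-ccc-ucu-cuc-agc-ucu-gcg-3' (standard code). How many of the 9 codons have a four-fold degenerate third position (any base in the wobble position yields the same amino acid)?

7

Codon 1 GUA (Val): third position 4-fold.
Codon 2 GGC (Gly): third position 4-fold.
Codon 3 AGA (Arg): third position 2-fold.
Codon 4 CCC (Pro): third position 4-fold.
Codon 5 UCU (Ser): third position 4-fold.
Codon 6 CUC (Leu): third position 4-fold.
Codon 7 AGC (Ser): third position 2-fold.
Codon 8 UCU (Ser): third position 4-fold.
Codon 9 GCG (Ala): third position 4-fold.
Four-fold degenerate third positions: 7.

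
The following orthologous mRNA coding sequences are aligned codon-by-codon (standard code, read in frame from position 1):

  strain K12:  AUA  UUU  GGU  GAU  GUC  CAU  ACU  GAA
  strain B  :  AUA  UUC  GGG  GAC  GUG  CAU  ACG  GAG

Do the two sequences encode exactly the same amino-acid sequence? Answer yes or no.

yes

Codon 1: AUA Ile / AUA Ile — identical.
Codon 2: UUU Phe / UUC Phe — synonymous.
Codon 3: GGU Gly / GGG Gly — synonymous.
Codon 4: GAU Asp / GAC Asp — synonymous.
Codon 5: GUC Val / GUG Val — synonymous.
Codon 6: CAU His / CAU His — identical.
Codon 7: ACU Thr / ACG Thr — synonymous.
Codon 8: GAA Glu / GAG Glu — synonymous.
Nonsynonymous differences: 0 → same protein.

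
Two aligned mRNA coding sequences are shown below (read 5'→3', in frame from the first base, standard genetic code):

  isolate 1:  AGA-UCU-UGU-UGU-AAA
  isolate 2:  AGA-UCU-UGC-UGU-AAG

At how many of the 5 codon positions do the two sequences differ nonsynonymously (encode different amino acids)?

Codon 1: AGA Arg / AGA Arg — identical.
Codon 2: UCU Ser / UCU Ser — identical.
Codon 3: UGU Cys / UGC Cys — synonymous.
Codon 4: UGU Cys / UGU Cys — identical.
Codon 5: AAA Lys / AAG Lys — synonymous.
Nonsynonymous differences: 0.

0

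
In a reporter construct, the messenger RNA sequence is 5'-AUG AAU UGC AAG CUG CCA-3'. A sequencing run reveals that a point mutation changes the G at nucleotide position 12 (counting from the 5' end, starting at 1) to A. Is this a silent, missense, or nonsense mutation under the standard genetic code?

Position 12 falls in codon 4: AAG → Lys.
After the substitution the codon is AAA → Lys.
Both encode Lys, so the change is synonymous.

silent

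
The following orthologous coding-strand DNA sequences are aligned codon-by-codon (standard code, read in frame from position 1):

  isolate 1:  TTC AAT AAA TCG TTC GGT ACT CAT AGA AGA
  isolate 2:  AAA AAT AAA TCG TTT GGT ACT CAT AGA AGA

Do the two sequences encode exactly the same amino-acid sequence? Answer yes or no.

Codon 1: TTC Phe / AAA Lys — nonsynonymous.
Codon 2: AAT Asn / AAT Asn — identical.
Codon 3: AAA Lys / AAA Lys — identical.
Codon 4: TCG Ser / TCG Ser — identical.
Codon 5: TTC Phe / TTT Phe — synonymous.
Codon 6: GGT Gly / GGT Gly — identical.
Codon 7: ACT Thr / ACT Thr — identical.
Codon 8: CAT His / CAT His — identical.
Codon 9: AGA Arg / AGA Arg — identical.
Codon 10: AGA Arg / AGA Arg — identical.
Nonsynonymous differences: 1 → different protein.

no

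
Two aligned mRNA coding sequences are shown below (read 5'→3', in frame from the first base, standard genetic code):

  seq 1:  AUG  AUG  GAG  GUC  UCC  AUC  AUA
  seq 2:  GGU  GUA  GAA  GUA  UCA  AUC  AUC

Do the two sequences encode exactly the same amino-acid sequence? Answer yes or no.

no

Codon 1: AUG Met / GGU Gly — nonsynonymous.
Codon 2: AUG Met / GUA Val — nonsynonymous.
Codon 3: GAG Glu / GAA Glu — synonymous.
Codon 4: GUC Val / GUA Val — synonymous.
Codon 5: UCC Ser / UCA Ser — synonymous.
Codon 6: AUC Ile / AUC Ile — identical.
Codon 7: AUA Ile / AUC Ile — synonymous.
Nonsynonymous differences: 2 → different protein.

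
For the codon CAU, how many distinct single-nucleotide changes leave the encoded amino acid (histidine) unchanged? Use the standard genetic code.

Position 1: none → 0 synonymous.
Position 2: none → 0 synonymous.
Position 3: CAC → 1 synonymous.
Total: 0 + 0 + 1 = 1.

1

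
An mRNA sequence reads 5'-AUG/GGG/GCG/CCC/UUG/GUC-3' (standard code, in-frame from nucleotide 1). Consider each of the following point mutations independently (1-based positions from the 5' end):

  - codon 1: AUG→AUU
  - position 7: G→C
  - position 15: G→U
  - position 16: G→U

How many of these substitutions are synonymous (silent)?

0

Codon 1: AUG (Met) → AUU (Ile) — missense.
Codon 3: GCG (Ala) → CCG (Pro) — missense.
Codon 5: UUG (Leu) → UUU (Phe) — missense.
Codon 6: GUC (Val) → UUC (Phe) — missense.
Synonymous: 0 of 4.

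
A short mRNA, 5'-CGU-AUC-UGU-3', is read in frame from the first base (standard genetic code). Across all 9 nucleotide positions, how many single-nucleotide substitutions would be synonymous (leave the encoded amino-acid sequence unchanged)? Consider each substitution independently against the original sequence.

6

Codon 1 (CGU, Arg): 3 synonymous substitutions.
Codon 2 (AUC, Ile): 2 synonymous substitutions.
Codon 3 (UGU, Cys): 1 synonymous substitution.
Total: 3 + 2 + 1 = 6.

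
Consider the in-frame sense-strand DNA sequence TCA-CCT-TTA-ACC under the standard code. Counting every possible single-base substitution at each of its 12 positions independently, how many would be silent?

11

Codon 1 (TCA, Ser): 3 synonymous substitutions.
Codon 2 (CCT, Pro): 3 synonymous substitutions.
Codon 3 (TTA, Leu): 2 synonymous substitutions.
Codon 4 (ACC, Thr): 3 synonymous substitutions.
Total: 3 + 3 + 2 + 3 = 11.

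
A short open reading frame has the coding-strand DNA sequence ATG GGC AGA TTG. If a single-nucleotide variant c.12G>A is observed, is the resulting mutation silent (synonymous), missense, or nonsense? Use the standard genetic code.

Position 12 falls in codon 4: TTG → Leu.
After the substitution the codon is TTA → Leu.
Both encode Leu, so the change is synonymous.

silent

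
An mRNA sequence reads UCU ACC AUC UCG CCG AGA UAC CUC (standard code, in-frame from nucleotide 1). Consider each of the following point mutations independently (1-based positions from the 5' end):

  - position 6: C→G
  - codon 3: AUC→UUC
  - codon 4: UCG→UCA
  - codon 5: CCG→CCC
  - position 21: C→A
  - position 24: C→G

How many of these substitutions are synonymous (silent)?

Codon 2: ACC (Thr) → ACG (Thr) — synonymous.
Codon 3: AUC (Ile) → UUC (Phe) — missense.
Codon 4: UCG (Ser) → UCA (Ser) — synonymous.
Codon 5: CCG (Pro) → CCC (Pro) — synonymous.
Codon 7: UAC (Tyr) → UAA (Stop) — nonsense.
Codon 8: CUC (Leu) → CUG (Leu) — synonymous.
Synonymous: 4 of 6.

4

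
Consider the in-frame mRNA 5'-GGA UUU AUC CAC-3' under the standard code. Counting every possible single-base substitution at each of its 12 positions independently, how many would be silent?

Codon 1 (GGA, Gly): 3 synonymous substitutions.
Codon 2 (UUU, Phe): 1 synonymous substitution.
Codon 3 (AUC, Ile): 2 synonymous substitutions.
Codon 4 (CAC, His): 1 synonymous substitution.
Total: 3 + 1 + 2 + 1 = 7.

7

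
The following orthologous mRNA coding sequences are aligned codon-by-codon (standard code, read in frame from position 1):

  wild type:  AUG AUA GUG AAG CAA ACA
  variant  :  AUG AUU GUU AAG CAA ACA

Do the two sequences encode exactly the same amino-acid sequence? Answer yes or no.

yes

Codon 1: AUG Met / AUG Met — identical.
Codon 2: AUA Ile / AUU Ile — synonymous.
Codon 3: GUG Val / GUU Val — synonymous.
Codon 4: AAG Lys / AAG Lys — identical.
Codon 5: CAA Gln / CAA Gln — identical.
Codon 6: ACA Thr / ACA Thr — identical.
Nonsynonymous differences: 0 → same protein.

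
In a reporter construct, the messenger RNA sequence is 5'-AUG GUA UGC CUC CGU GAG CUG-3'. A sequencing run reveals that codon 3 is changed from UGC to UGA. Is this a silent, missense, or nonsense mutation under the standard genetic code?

nonsense

Position 9 falls in codon 3: UGC → Cys.
After the substitution the codon is UGA → Stop.
The new codon is a stop codon, so this is a nonsense mutation.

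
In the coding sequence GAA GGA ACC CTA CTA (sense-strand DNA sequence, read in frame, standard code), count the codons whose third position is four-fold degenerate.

Codon 1 GAA (Glu): third position 2-fold.
Codon 2 GGA (Gly): third position 4-fold.
Codon 3 ACC (Thr): third position 4-fold.
Codon 4 CTA (Leu): third position 4-fold.
Codon 5 CTA (Leu): third position 4-fold.
Four-fold degenerate third positions: 4.

4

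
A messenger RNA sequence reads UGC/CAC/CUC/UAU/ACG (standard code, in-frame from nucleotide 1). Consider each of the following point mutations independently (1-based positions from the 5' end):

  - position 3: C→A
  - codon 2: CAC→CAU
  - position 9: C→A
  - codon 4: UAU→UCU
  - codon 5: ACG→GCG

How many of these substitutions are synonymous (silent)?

Codon 1: UGC (Cys) → UGA (Stop) — nonsense.
Codon 2: CAC (His) → CAU (His) — synonymous.
Codon 3: CUC (Leu) → CUA (Leu) — synonymous.
Codon 4: UAU (Tyr) → UCU (Ser) — missense.
Codon 5: ACG (Thr) → GCG (Ala) — missense.
Synonymous: 2 of 5.

2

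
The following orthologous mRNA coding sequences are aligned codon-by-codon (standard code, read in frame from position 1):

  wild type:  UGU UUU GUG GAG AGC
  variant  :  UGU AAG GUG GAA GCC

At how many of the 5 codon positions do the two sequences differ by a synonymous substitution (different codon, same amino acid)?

Codon 1: UGU Cys / UGU Cys — identical.
Codon 2: UUU Phe / AAG Lys — nonsynonymous.
Codon 3: GUG Val / GUG Val — identical.
Codon 4: GAG Glu / GAA Glu — synonymous.
Codon 5: AGC Ser / GCC Ala — nonsynonymous.
Synonymous differences: 1.

1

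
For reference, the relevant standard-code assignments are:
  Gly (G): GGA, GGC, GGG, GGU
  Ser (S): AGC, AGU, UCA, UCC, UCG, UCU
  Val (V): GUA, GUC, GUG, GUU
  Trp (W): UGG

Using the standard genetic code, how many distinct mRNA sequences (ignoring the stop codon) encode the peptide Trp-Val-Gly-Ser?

96

Trp: 1 codon.
Val: 4 codons.
Gly: 4 codons.
Ser: 6 codons.
1 × 4 × 4 × 6 = 96.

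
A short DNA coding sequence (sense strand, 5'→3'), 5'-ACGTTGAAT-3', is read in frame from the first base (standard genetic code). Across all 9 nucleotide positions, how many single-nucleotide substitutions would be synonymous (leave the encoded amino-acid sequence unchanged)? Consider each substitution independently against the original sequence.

6

Codon 1 (ACG, Thr): 3 synonymous substitutions.
Codon 2 (TTG, Leu): 2 synonymous substitutions.
Codon 3 (AAT, Asn): 1 synonymous substitution.
Total: 3 + 2 + 1 = 6.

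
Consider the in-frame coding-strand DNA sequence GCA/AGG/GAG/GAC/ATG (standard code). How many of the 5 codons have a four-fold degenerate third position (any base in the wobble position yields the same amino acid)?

Codon 1 GCA (Ala): third position 4-fold.
Codon 2 AGG (Arg): third position 2-fold.
Codon 3 GAG (Glu): third position 2-fold.
Codon 4 GAC (Asp): third position 2-fold.
Codon 5 ATG (Met): third position 1-fold.
Four-fold degenerate third positions: 1.

1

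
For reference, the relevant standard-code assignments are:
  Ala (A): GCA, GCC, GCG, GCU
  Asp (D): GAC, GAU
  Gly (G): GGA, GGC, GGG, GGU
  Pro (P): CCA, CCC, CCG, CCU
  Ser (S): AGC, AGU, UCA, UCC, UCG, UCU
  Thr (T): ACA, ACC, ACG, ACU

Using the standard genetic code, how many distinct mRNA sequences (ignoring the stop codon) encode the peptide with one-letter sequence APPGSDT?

12288

Ala: 4 codons.
Pro: 4 codons.
Pro: 4 codons.
Gly: 4 codons.
Ser: 6 codons.
Asp: 2 codons.
Thr: 4 codons.
4 × 4 × 4 × 4 × 6 × 2 × 4 = 12288.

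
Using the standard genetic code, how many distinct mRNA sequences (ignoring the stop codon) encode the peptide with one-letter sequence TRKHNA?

768

Thr: 4 codons.
Arg: 6 codons.
Lys: 2 codons.
His: 2 codons.
Asn: 2 codons.
Ala: 4 codons.
4 × 6 × 2 × 2 × 2 × 4 = 768.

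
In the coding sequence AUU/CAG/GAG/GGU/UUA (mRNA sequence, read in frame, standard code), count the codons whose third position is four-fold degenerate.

1

Codon 1 AUU (Ile): third position 3-fold.
Codon 2 CAG (Gln): third position 2-fold.
Codon 3 GAG (Glu): third position 2-fold.
Codon 4 GGU (Gly): third position 4-fold.
Codon 5 UUA (Leu): third position 2-fold.
Four-fold degenerate third positions: 1.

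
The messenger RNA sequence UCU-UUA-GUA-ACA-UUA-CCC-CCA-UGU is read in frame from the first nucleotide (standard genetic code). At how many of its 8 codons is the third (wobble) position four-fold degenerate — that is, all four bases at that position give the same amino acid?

5

Codon 1 UCU (Ser): third position 4-fold.
Codon 2 UUA (Leu): third position 2-fold.
Codon 3 GUA (Val): third position 4-fold.
Codon 4 ACA (Thr): third position 4-fold.
Codon 5 UUA (Leu): third position 2-fold.
Codon 6 CCC (Pro): third position 4-fold.
Codon 7 CCA (Pro): third position 4-fold.
Codon 8 UGU (Cys): third position 2-fold.
Four-fold degenerate third positions: 5.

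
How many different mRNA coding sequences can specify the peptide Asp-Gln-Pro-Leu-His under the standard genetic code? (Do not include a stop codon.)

Asp: 2 codons.
Gln: 2 codons.
Pro: 4 codons.
Leu: 6 codons.
His: 2 codons.
2 × 2 × 4 × 6 × 2 = 192.

192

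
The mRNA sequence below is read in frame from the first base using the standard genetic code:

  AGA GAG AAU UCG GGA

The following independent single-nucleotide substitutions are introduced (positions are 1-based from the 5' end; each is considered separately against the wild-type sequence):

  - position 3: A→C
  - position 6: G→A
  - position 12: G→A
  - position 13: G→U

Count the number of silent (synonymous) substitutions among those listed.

2

Codon 1: AGA (Arg) → AGC (Ser) — missense.
Codon 2: GAG (Glu) → GAA (Glu) — synonymous.
Codon 4: UCG (Ser) → UCA (Ser) — synonymous.
Codon 5: GGA (Gly) → UGA (Stop) — nonsense.
Synonymous: 2 of 4.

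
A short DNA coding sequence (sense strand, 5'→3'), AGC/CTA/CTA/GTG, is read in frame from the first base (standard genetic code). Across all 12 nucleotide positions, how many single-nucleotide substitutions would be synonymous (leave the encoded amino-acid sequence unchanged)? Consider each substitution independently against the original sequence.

12

Codon 1 (AGC, Ser): 1 synonymous substitution.
Codon 2 (CTA, Leu): 4 synonymous substitutions.
Codon 3 (CTA, Leu): 4 synonymous substitutions.
Codon 4 (GTG, Val): 3 synonymous substitutions.
Total: 1 + 4 + 4 + 3 = 12.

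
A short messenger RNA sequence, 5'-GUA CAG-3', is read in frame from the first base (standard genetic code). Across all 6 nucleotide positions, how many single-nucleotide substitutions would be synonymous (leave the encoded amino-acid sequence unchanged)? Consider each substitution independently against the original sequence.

Codon 1 (GUA, Val): 3 synonymous substitutions.
Codon 2 (CAG, Gln): 1 synonymous substitution.
Total: 3 + 1 = 4.

4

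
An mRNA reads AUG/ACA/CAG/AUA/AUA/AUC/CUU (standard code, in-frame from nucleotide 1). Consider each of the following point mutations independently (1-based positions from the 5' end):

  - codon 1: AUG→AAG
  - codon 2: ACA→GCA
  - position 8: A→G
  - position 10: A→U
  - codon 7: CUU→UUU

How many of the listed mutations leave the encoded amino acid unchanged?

0

Codon 1: AUG (Met) → AAG (Lys) — missense.
Codon 2: ACA (Thr) → GCA (Ala) — missense.
Codon 3: CAG (Gln) → CGG (Arg) — missense.
Codon 4: AUA (Ile) → UUA (Leu) — missense.
Codon 7: CUU (Leu) → UUU (Phe) — missense.
Synonymous: 0 of 5.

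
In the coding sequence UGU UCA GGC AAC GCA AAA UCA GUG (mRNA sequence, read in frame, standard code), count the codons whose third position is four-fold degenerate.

Codon 1 UGU (Cys): third position 2-fold.
Codon 2 UCA (Ser): third position 4-fold.
Codon 3 GGC (Gly): third position 4-fold.
Codon 4 AAC (Asn): third position 2-fold.
Codon 5 GCA (Ala): third position 4-fold.
Codon 6 AAA (Lys): third position 2-fold.
Codon 7 UCA (Ser): third position 4-fold.
Codon 8 GUG (Val): third position 4-fold.
Four-fold degenerate third positions: 5.

5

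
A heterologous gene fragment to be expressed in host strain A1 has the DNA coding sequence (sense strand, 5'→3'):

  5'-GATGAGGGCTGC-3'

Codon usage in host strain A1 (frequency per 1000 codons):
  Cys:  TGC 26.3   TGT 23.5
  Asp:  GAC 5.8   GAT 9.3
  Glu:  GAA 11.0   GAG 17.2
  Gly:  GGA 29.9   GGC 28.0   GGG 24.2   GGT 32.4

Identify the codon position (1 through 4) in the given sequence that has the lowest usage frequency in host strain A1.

Codon 1 GAT (Asp): 9.3 per 1000.
Codon 2 GAG (Glu): 17.2 per 1000.
Codon 3 GGC (Gly): 28.0 per 1000.
Codon 4 TGC (Cys): 26.3 per 1000.
Lowest frequency is 9.3 at codon 1.

1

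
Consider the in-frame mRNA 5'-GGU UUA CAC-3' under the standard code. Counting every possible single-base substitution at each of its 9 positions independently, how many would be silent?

6

Codon 1 (GGU, Gly): 3 synonymous substitutions.
Codon 2 (UUA, Leu): 2 synonymous substitutions.
Codon 3 (CAC, His): 1 synonymous substitution.
Total: 3 + 2 + 1 = 6.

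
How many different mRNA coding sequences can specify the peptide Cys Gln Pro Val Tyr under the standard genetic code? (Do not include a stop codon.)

128

Cys: 2 codons.
Gln: 2 codons.
Pro: 4 codons.
Val: 4 codons.
Tyr: 2 codons.
2 × 2 × 4 × 4 × 2 = 128.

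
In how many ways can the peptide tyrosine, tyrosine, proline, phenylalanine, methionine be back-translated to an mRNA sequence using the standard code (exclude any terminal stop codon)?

Tyr: 2 codons.
Tyr: 2 codons.
Pro: 4 codons.
Phe: 2 codons.
Met: 1 codon.
2 × 2 × 4 × 2 × 1 = 32.

32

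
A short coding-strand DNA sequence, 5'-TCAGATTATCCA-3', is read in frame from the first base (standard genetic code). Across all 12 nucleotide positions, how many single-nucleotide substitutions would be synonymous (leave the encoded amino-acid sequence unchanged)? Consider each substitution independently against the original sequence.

Codon 1 (TCA, Ser): 3 synonymous substitutions.
Codon 2 (GAT, Asp): 1 synonymous substitution.
Codon 3 (TAT, Tyr): 1 synonymous substitution.
Codon 4 (CCA, Pro): 3 synonymous substitutions.
Total: 3 + 1 + 1 + 3 = 8.

8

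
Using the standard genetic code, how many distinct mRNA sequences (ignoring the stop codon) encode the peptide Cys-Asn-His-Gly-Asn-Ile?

Cys: 2 codons.
Asn: 2 codons.
His: 2 codons.
Gly: 4 codons.
Asn: 2 codons.
Ile: 3 codons.
2 × 2 × 2 × 4 × 2 × 3 = 192.

192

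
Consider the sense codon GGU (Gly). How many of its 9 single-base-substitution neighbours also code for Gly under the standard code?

3

Position 1: none → 0 synonymous.
Position 2: none → 0 synonymous.
Position 3: GGC, GGA, GGG → 3 synonymous.
Total: 0 + 0 + 3 = 3.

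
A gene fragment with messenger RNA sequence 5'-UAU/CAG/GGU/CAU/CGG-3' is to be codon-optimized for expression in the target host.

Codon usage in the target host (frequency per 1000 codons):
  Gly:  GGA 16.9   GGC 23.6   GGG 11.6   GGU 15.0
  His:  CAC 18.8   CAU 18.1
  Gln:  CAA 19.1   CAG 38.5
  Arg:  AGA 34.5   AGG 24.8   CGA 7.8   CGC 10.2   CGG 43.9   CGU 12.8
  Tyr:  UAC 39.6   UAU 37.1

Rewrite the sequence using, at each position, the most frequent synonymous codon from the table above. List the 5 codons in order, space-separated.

Codon 1 (Tyr): best is UAC at 39.6.
Codon 2 (Gln): best is CAG at 38.5.
Codon 3 (Gly): best is GGC at 23.6.
Codon 4 (His): best is CAC at 18.8.
Codon 5 (Arg): best is CGG at 43.9.

UAC CAG GGC CAC CGG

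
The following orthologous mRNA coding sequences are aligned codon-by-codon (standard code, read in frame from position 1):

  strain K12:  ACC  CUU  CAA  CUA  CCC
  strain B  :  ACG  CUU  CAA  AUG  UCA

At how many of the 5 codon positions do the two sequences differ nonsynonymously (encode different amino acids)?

Codon 1: ACC Thr / ACG Thr — synonymous.
Codon 2: CUU Leu / CUU Leu — identical.
Codon 3: CAA Gln / CAA Gln — identical.
Codon 4: CUA Leu / AUG Met — nonsynonymous.
Codon 5: CCC Pro / UCA Ser — nonsynonymous.
Nonsynonymous differences: 2.

2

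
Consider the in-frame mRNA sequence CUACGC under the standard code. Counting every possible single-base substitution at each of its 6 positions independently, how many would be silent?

7

Codon 1 (CUA, Leu): 4 synonymous substitutions.
Codon 2 (CGC, Arg): 3 synonymous substitutions.
Total: 4 + 3 = 7.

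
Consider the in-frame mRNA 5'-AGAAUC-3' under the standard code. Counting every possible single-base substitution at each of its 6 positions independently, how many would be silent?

4

Codon 1 (AGA, Arg): 2 synonymous substitutions.
Codon 2 (AUC, Ile): 2 synonymous substitutions.
Total: 2 + 2 = 4.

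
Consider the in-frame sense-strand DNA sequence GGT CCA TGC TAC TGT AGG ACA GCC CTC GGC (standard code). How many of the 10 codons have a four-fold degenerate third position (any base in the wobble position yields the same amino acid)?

Codon 1 GGT (Gly): third position 4-fold.
Codon 2 CCA (Pro): third position 4-fold.
Codon 3 TGC (Cys): third position 2-fold.
Codon 4 TAC (Tyr): third position 2-fold.
Codon 5 TGT (Cys): third position 2-fold.
Codon 6 AGG (Arg): third position 2-fold.
Codon 7 ACA (Thr): third position 4-fold.
Codon 8 GCC (Ala): third position 4-fold.
Codon 9 CTC (Leu): third position 4-fold.
Codon 10 GGC (Gly): third position 4-fold.
Four-fold degenerate third positions: 6.

6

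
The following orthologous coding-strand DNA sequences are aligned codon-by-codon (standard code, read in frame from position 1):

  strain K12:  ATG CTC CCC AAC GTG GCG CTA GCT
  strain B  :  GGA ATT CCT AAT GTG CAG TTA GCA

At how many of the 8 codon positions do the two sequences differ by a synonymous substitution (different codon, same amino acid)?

4

Codon 1: ATG Met / GGA Gly — nonsynonymous.
Codon 2: CTC Leu / ATT Ile — nonsynonymous.
Codon 3: CCC Pro / CCT Pro — synonymous.
Codon 4: AAC Asn / AAT Asn — synonymous.
Codon 5: GTG Val / GTG Val — identical.
Codon 6: GCG Ala / CAG Gln — nonsynonymous.
Codon 7: CTA Leu / TTA Leu — synonymous.
Codon 8: GCT Ala / GCA Ala — synonymous.
Synonymous differences: 4.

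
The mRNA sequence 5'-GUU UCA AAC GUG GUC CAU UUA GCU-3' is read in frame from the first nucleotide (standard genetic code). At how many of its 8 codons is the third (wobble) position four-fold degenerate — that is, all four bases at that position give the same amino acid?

Codon 1 GUU (Val): third position 4-fold.
Codon 2 UCA (Ser): third position 4-fold.
Codon 3 AAC (Asn): third position 2-fold.
Codon 4 GUG (Val): third position 4-fold.
Codon 5 GUC (Val): third position 4-fold.
Codon 6 CAU (His): third position 2-fold.
Codon 7 UUA (Leu): third position 2-fold.
Codon 8 GCU (Ala): third position 4-fold.
Four-fold degenerate third positions: 5.

5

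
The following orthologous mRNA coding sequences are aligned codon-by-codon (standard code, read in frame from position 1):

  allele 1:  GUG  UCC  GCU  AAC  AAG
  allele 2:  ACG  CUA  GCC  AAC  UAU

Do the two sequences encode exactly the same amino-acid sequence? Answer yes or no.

Codon 1: GUG Val / ACG Thr — nonsynonymous.
Codon 2: UCC Ser / CUA Leu — nonsynonymous.
Codon 3: GCU Ala / GCC Ala — synonymous.
Codon 4: AAC Asn / AAC Asn — identical.
Codon 5: AAG Lys / UAU Tyr — nonsynonymous.
Nonsynonymous differences: 3 → different protein.

no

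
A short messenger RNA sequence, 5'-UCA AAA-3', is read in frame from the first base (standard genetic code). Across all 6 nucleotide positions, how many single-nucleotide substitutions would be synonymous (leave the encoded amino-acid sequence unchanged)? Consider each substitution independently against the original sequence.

Codon 1 (UCA, Ser): 3 synonymous substitutions.
Codon 2 (AAA, Lys): 1 synonymous substitution.
Total: 3 + 1 = 4.

4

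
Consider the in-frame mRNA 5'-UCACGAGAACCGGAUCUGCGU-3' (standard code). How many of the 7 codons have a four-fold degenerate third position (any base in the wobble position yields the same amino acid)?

5

Codon 1 UCA (Ser): third position 4-fold.
Codon 2 CGA (Arg): third position 4-fold.
Codon 3 GAA (Glu): third position 2-fold.
Codon 4 CCG (Pro): third position 4-fold.
Codon 5 GAU (Asp): third position 2-fold.
Codon 6 CUG (Leu): third position 4-fold.
Codon 7 CGU (Arg): third position 4-fold.
Four-fold degenerate third positions: 5.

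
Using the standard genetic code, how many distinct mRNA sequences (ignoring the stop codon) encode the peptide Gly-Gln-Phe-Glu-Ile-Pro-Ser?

Gly: 4 codons.
Gln: 2 codons.
Phe: 2 codons.
Glu: 2 codons.
Ile: 3 codons.
Pro: 4 codons.
Ser: 6 codons.
4 × 2 × 2 × 2 × 3 × 4 × 6 = 2304.

2304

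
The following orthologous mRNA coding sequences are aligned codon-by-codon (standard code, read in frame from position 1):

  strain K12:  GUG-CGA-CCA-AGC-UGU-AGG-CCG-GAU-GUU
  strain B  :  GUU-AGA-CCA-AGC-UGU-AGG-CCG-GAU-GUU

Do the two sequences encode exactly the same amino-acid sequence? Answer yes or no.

Codon 1: GUG Val / GUU Val — synonymous.
Codon 2: CGA Arg / AGA Arg — synonymous.
Codon 3: CCA Pro / CCA Pro — identical.
Codon 4: AGC Ser / AGC Ser — identical.
Codon 5: UGU Cys / UGU Cys — identical.
Codon 6: AGG Arg / AGG Arg — identical.
Codon 7: CCG Pro / CCG Pro — identical.
Codon 8: GAU Asp / GAU Asp — identical.
Codon 9: GUU Val / GUU Val — identical.
Nonsynonymous differences: 0 → same protein.

yes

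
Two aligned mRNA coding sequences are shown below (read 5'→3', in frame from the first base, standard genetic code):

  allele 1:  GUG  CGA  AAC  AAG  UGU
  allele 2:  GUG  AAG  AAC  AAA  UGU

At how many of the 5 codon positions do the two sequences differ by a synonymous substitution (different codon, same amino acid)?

1

Codon 1: GUG Val / GUG Val — identical.
Codon 2: CGA Arg / AAG Lys — nonsynonymous.
Codon 3: AAC Asn / AAC Asn — identical.
Codon 4: AAG Lys / AAA Lys — synonymous.
Codon 5: UGU Cys / UGU Cys — identical.
Synonymous differences: 1.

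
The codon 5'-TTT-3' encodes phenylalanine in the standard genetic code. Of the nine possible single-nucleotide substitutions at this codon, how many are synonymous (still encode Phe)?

1

Position 1: none → 0 synonymous.
Position 2: none → 0 synonymous.
Position 3: TTC → 1 synonymous.
Total: 0 + 0 + 1 = 1.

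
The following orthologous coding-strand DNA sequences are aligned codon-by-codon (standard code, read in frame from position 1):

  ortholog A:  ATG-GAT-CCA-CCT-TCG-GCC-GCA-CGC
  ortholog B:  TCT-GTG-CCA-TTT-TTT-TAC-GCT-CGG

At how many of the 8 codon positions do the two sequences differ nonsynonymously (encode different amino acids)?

Codon 1: ATG Met / TCT Ser — nonsynonymous.
Codon 2: GAT Asp / GTG Val — nonsynonymous.
Codon 3: CCA Pro / CCA Pro — identical.
Codon 4: CCT Pro / TTT Phe — nonsynonymous.
Codon 5: TCG Ser / TTT Phe — nonsynonymous.
Codon 6: GCC Ala / TAC Tyr — nonsynonymous.
Codon 7: GCA Ala / GCT Ala — synonymous.
Codon 8: CGC Arg / CGG Arg — synonymous.
Nonsynonymous differences: 5.

5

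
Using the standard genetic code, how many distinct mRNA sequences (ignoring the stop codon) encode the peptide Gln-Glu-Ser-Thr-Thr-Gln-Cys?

1536

Gln: 2 codons.
Glu: 2 codons.
Ser: 6 codons.
Thr: 4 codons.
Thr: 4 codons.
Gln: 2 codons.
Cys: 2 codons.
2 × 2 × 6 × 4 × 4 × 2 × 2 = 1536.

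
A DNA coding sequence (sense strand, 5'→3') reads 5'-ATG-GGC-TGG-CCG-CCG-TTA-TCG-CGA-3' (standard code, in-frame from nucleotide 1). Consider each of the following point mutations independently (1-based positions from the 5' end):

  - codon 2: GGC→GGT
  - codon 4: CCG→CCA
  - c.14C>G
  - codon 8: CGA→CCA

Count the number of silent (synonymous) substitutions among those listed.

Codon 2: GGC (Gly) → GGT (Gly) — synonymous.
Codon 4: CCG (Pro) → CCA (Pro) — synonymous.
Codon 5: CCG (Pro) → CGG (Arg) — missense.
Codon 8: CGA (Arg) → CCA (Pro) — missense.
Synonymous: 2 of 4.

2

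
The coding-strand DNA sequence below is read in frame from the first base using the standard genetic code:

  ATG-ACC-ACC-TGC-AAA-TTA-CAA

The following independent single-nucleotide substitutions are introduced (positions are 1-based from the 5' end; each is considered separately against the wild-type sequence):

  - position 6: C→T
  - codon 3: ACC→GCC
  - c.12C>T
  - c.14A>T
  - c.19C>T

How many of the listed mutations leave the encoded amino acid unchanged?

Codon 2: ACC (Thr) → ACT (Thr) — synonymous.
Codon 3: ACC (Thr) → GCC (Ala) — missense.
Codon 4: TGC (Cys) → TGT (Cys) — synonymous.
Codon 5: AAA (Lys) → ATA (Ile) — missense.
Codon 7: CAA (Gln) → TAA (Stop) — nonsense.
Synonymous: 2 of 5.

2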